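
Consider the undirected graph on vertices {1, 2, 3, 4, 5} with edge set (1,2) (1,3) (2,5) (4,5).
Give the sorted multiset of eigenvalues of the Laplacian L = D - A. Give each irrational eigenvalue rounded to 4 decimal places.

With the vertex order [1, 2, 3, 4, 5], the degrees are [2, 2, 1, 1, 2], giving D = diag(2, 2, 1, 1, 2) and L = D - A. Diagonalising L (or applying a numerical eigensolver to the 5x5 matrix) gives the spectrum above. The single zero eigenvalue shows the graph is connected. The eigenvalues sum to 8, which equals trace(L) = 2|E|.

[0, 0.3820, 1.3820, 2.6180, 3.6180]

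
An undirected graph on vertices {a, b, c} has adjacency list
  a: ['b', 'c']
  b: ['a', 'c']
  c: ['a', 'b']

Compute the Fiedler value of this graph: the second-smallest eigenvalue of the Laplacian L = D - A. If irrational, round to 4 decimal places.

Each diagonal entry of L is the vertex degree and each off-diagonal entry is -1 where an edge is present, 0 otherwise; in the order [a, b, c] the diagonal is [2, 2, 2]. The smallest Laplacian eigenvalue is always 0. The next one, lambda_2 = 3, measures how hard the graph is to disconnect: larger values mean better connectivity.

3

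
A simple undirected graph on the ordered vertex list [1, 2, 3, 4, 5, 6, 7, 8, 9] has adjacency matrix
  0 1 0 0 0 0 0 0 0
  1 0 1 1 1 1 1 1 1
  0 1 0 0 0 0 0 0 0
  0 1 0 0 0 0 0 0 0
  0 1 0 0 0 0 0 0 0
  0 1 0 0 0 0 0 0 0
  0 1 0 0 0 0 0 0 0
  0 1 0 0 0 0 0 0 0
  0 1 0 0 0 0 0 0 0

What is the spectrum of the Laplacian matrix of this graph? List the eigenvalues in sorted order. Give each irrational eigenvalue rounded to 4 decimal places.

Reading degrees in the order [1, 2, 3, 4, 5, 6, 7, 8, 9] gives [1, 8, 1, 1, 1, 1, 1, 1, 1]; set D = diag(1, 8, 1, 1, 1, 1, 1, 1, 1) and form L = D - A. Since every row of L sums to 0, the all-ones vector is in the kernel and 0 is an eigenvalue. The single zero eigenvalue shows the graph is connected. The eigenvalues sum to 16, which equals trace(L) = 2|E|. By the matrix-tree theorem the graph has (1/9) * product of the nonzero eigenvalues = 1 spanning tree.

[0, 1, 1, 1, 1, 1, 1, 1, 9]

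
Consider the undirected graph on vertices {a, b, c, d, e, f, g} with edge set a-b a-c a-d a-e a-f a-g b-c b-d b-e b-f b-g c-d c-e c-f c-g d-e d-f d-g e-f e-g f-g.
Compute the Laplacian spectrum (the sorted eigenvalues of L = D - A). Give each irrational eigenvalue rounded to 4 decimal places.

Each diagonal entry of L is the vertex degree and each off-diagonal entry is -1 where an edge is present, 0 otherwise; in the order [a, b, c, d, e, f, g] the diagonal is [6, 6, 6, 6, 6, 6, 6]. The multiplicity of 0 as a Laplacian eigenvalue equals the number of connected components. There is one zero in the spectrum, matching the 1 component.

[0, 7, 7, 7, 7, 7, 7]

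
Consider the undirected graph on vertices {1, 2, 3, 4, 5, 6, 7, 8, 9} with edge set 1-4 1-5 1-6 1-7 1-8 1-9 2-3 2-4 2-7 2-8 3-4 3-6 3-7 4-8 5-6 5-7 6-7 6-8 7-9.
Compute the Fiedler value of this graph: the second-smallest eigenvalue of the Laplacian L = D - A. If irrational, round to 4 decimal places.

1.7410

Reading degrees in the order [1, 2, 3, 4, 5, 6, 7, 8, 9] gives [6, 4, 4, 4, 3, 5, 6, 4, 2]; set D = diag(6, 4, 4, 4, 3, 5, 6, 4, 2) and form L = D - A. Computing the eigenvalues of L and sorting gives [0, 1.7410, 2.4216, 3.6228, 4.5777, 4.7261, 6.2836, 6.9761, 7.6511]. The Fiedler value lambda_2 = 1.7410 is strictly positive, so the graph is connected.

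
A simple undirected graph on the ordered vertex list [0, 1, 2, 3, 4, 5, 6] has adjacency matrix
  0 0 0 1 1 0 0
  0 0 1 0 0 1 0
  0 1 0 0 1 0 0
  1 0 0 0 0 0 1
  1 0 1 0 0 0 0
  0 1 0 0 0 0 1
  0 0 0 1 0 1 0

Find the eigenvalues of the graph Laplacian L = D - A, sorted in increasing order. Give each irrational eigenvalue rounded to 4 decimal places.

Each diagonal entry of L is the vertex degree and each off-diagonal entry is -1 where an edge is present, 0 otherwise; in the order [0, 1, 2, 3, 4, 5, 6] the diagonal is [2, 2, 2, 2, 2, 2, 2]. Since every row of L sums to 0, the all-ones vector is in the kernel and 0 is an eigenvalue. The single zero eigenvalue shows the graph is connected. The eigenvalues sum to 14, which equals trace(L) = 2|E|.

[0, 0.7530, 0.7530, 2.4450, 2.4450, 3.8019, 3.8019]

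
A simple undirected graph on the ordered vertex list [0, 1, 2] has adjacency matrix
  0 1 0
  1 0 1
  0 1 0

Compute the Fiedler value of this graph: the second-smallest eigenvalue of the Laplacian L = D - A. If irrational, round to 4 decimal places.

1

Each diagonal entry of L is the vertex degree and each off-diagonal entry is -1 where an edge is present, 0 otherwise; in the order [0, 1, 2] the diagonal is [1, 2, 1]. The smallest Laplacian eigenvalue is always 0. The next one, lambda_2 = 1, measures how hard the graph is to disconnect: larger values mean better connectivity.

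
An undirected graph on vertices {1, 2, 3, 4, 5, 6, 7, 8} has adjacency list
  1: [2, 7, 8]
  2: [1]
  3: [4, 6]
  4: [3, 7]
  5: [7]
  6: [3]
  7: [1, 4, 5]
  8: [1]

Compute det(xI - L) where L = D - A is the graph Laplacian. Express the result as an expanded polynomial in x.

x^8 - 14x^7 + 76x^6 - 204x^5 + 287x^4 - 208x^3 + 70x^2 - 8x

Each diagonal entry of L is the vertex degree and each off-diagonal entry is -1 where an edge is present, 0 otherwise; in the order [1, 2, 3, 4, 5, 6, 7, 8] the diagonal is [3, 1, 2, 2, 1, 1, 3, 1]. Computing det(xI - L) by cofactor expansion (or equivalently via sum-over-permutations) gives x^8 - 14x^7 + 76x^6 - 204x^5 + 287x^4 - 208x^3 + 70x^2 - 8x. The coefficient of x^7 equals -trace(L) = -14, matching the sum of degrees.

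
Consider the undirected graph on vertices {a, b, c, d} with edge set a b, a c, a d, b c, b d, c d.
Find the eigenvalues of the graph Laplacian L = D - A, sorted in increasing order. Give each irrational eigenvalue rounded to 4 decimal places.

[0, 4, 4, 4]

With the vertex order [a, b, c, d], the degrees are [3, 3, 3, 3], giving D = diag(3, 3, 3, 3) and L = D - A. Since every row of L sums to 0, the all-ones vector is in the kernel and 0 is an eigenvalue. The single zero eigenvalue shows the graph is connected. The eigenvalues sum to 12, which equals trace(L) = 2|E|.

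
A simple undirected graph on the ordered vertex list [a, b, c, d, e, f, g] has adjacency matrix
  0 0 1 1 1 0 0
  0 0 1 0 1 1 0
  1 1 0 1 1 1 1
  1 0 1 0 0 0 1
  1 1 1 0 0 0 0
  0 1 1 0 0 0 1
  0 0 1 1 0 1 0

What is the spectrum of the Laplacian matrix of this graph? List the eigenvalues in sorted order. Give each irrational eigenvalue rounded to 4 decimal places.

[0, 2, 2, 4, 4, 5, 7]

With the vertex order [a, b, c, d, e, f, g], the degrees are [3, 3, 6, 3, 3, 3, 3], giving D = diag(3, 3, 6, 3, 3, 3, 3) and L = D - A. The multiplicity of 0 as a Laplacian eigenvalue equals the number of connected components. The eigenvalues sum to 24, which equals trace(L) = 2|E|.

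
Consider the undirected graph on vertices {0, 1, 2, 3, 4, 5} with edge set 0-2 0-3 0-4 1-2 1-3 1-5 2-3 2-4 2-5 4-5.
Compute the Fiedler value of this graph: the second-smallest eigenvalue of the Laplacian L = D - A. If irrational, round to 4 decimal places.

Reading degrees in the order [0, 1, 2, 3, 4, 5] gives [3, 3, 5, 3, 3, 3]; set D = diag(3, 3, 5, 3, 3, 3) and form L = D - A. Computing the eigenvalues of L and sorting gives [0, 2.3820, 2.3820, 4.6180, 4.6180, 6]. The Fiedler value lambda_2 = 2.3820 is strictly positive, so the graph is connected.

2.3820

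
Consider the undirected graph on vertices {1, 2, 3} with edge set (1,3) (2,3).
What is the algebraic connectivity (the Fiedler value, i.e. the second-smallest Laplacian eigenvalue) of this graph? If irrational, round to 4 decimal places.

1

Reading degrees in the order [1, 2, 3] gives [1, 1, 2]; set D = diag(1, 1, 2) and form L = D - A. Computing the eigenvalues of L and sorting gives [0, 1, 3]. The Fiedler value lambda_2 = 1 is strictly positive, so the graph is connected. The largest eigenvalue, 3, is at most the vertex count 3.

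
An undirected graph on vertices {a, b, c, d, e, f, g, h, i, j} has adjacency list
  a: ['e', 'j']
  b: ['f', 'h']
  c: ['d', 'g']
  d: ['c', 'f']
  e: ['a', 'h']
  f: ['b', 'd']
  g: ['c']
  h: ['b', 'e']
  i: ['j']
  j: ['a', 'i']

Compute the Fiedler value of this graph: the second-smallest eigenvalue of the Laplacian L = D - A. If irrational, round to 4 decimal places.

0.0979

Each diagonal entry of L is the vertex degree and each off-diagonal entry is -1 where an edge is present, 0 otherwise; in the order [a, b, c, d, e, f, g, h, i, j] the diagonal is [2, 2, 2, 2, 2, 2, 1, 2, 1, 2]. Computing the eigenvalues of L and sorting gives [0, 0.0979, 0.3820, 0.8244, 1.3820, 2, 2.6180, 3.1756, 3.6180, 3.9021]. The Fiedler value lambda_2 = 0.0979 is strictly positive, so the graph is connected.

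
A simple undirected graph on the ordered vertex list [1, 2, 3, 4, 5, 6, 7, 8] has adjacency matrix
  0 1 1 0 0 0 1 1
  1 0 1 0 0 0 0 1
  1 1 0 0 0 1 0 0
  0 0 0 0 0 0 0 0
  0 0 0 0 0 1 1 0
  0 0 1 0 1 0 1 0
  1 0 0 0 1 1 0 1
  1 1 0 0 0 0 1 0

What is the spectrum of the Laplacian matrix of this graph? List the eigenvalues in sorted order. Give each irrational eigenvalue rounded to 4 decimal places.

[0, 0, 1.2171, 2.4624, 3.4807, 4.3162, 4.8509, 5.6726]

With the vertex order [1, 2, 3, 4, 5, 6, 7, 8], the degrees are [4, 3, 3, 0, 2, 3, 4, 3], giving D = diag(4, 3, 3, 0, 2, 3, 4, 3) and L = D - A. Diagonalising L (or applying a numerical eigensolver to the 8x8 matrix) gives the spectrum above. The 2 zero eigenvalues correspond to the 2 connected components. There are 2 zeros in the spectrum, matching the 2 components.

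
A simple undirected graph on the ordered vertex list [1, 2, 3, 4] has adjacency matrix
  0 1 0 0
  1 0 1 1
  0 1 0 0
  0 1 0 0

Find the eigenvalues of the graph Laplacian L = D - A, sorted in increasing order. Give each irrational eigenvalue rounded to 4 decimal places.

Each diagonal entry of L is the vertex degree and each off-diagonal entry is -1 where an edge is present, 0 otherwise; in the order [1, 2, 3, 4] the diagonal is [1, 3, 1, 1]. L is symmetric positive semidefinite, so every eigenvalue is real and nonnegative. The eigenvalues sum to 6, which equals trace(L) = 2|E|.

[0, 1, 1, 4]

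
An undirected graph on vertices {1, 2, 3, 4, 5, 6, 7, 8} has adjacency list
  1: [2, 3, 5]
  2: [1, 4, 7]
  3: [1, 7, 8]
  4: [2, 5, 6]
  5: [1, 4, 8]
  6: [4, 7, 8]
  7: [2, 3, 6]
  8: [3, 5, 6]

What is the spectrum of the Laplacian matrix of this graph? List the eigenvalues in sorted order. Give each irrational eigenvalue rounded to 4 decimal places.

[0, 2, 2, 2, 4, 4, 4, 6]

Each diagonal entry of L is the vertex degree and each off-diagonal entry is -1 where an edge is present, 0 otherwise; in the order [1, 2, 3, 4, 5, 6, 7, 8] the diagonal is [3, 3, 3, 3, 3, 3, 3, 3]. Diagonalising L (or applying a numerical eigensolver to the 8x8 matrix) gives the spectrum above. The single zero eigenvalue shows the graph is connected. The eigenvalues sum to 24, which equals trace(L) = 2|E|.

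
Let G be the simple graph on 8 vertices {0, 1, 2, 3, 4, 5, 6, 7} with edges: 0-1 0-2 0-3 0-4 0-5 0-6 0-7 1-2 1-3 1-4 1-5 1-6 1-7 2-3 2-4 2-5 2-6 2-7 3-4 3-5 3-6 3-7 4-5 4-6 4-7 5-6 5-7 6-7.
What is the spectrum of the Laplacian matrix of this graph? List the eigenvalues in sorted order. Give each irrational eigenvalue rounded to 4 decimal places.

With the vertex order [0, 1, 2, 3, 4, 5, 6, 7], the degrees are [7, 7, 7, 7, 7, 7, 7, 7], giving D = diag(7, 7, 7, 7, 7, 7, 7, 7) and L = D - A. Since every row of L sums to 0, the all-ones vector is in the kernel and 0 is an eigenvalue. The single zero eigenvalue shows the graph is connected.

[0, 8, 8, 8, 8, 8, 8, 8]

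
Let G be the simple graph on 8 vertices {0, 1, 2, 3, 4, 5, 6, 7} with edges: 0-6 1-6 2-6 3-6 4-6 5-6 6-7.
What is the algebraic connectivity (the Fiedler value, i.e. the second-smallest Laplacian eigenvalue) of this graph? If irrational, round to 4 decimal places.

Each diagonal entry of L is the vertex degree and each off-diagonal entry is -1 where an edge is present, 0 otherwise; in the order [0, 1, 2, 3, 4, 5, 6, 7] the diagonal is [1, 1, 1, 1, 1, 1, 7, 1]. The smallest Laplacian eigenvalue is always 0. The next one, lambda_2 = 1, measures how hard the graph is to disconnect: larger values mean better connectivity. The largest eigenvalue, 8, is at most the vertex count 8.

1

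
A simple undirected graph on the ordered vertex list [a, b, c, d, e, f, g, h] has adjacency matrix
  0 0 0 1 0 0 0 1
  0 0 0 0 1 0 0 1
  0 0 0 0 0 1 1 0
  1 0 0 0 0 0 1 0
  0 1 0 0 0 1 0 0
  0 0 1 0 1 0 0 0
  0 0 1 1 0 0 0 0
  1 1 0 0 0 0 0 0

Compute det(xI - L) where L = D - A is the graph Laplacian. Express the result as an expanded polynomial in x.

x^8 - 16x^7 + 104x^6 - 352x^5 + 660x^4 - 672x^3 + 336x^2 - 64x

With the vertex order [a, b, c, d, e, f, g, h], the degrees are [2, 2, 2, 2, 2, 2, 2, 2], giving D = diag(2, 2, 2, 2, 2, 2, 2, 2) and L = D - A. Computing det(xI - L) by cofactor expansion (or equivalently via sum-over-permutations) gives x^8 - 16x^7 + 104x^6 - 352x^5 + 660x^4 - 672x^3 + 336x^2 - 64x. The coefficient of x^7 equals -trace(L) = -16, matching the sum of degrees. The eigenvalues sum to 16, which equals trace(L) = 2|E|. There is one zero in the spectrum, matching the 1 component.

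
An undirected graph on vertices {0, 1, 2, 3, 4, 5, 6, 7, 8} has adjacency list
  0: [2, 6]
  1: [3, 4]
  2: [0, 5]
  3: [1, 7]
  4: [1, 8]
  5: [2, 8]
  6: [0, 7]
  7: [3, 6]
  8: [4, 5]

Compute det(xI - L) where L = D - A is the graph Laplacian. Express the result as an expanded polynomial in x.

Each diagonal entry of L is the vertex degree and each off-diagonal entry is -1 where an edge is present, 0 otherwise; in the order [0, 1, 2, 3, 4, 5, 6, 7, 8] the diagonal is [2, 2, 2, 2, 2, 2, 2, 2, 2]. Computing det(xI - L) by cofactor expansion (or equivalently via sum-over-permutations) gives x^9 - 18x^8 + 135x^7 - 546x^6 + 1287x^5 - 1782x^4 + 1386x^3 - 540x^2 + 81x. Since p(0) = det(-L) = 0, x divides p(x). There is one zero in the spectrum, matching the 1 component.

x^9 - 18x^8 + 135x^7 - 546x^6 + 1287x^5 - 1782x^4 + 1386x^3 - 540x^2 + 81x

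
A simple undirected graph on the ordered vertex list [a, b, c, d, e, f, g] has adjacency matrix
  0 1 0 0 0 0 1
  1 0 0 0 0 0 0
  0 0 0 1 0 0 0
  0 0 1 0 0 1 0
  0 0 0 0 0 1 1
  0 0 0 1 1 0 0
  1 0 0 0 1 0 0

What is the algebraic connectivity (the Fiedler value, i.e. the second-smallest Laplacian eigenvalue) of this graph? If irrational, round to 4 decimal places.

0.1981

With the vertex order [a, b, c, d, e, f, g], the degrees are [2, 1, 1, 2, 2, 2, 2], giving D = diag(2, 1, 1, 2, 2, 2, 2) and L = D - A. The smallest Laplacian eigenvalue is always 0. The next one, lambda_2 = 0.1981, measures how hard the graph is to disconnect: larger values mean better connectivity.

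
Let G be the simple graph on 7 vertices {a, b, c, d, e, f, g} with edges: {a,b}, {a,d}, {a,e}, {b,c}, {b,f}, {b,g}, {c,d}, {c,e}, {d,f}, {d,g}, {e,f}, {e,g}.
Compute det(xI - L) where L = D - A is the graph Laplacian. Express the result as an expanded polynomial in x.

x^7 - 24x^6 + 234x^5 - 1192x^4 + 3357x^3 - 4968x^2 + 3024x

With the vertex order [a, b, c, d, e, f, g], the degrees are [3, 4, 3, 4, 4, 3, 3], giving D = diag(3, 4, 3, 4, 4, 3, 3) and L = D - A. L has integer entries, so p(x) = det(xI - L) has integer coefficients. Expanding the determinant yields x^7 - 24x^6 + 234x^5 - 1192x^4 + 3357x^3 - 4968x^2 + 3024x. The coefficient of x^6 equals -trace(L) = -24, matching the sum of degrees. There is one zero in the spectrum, matching the 1 component.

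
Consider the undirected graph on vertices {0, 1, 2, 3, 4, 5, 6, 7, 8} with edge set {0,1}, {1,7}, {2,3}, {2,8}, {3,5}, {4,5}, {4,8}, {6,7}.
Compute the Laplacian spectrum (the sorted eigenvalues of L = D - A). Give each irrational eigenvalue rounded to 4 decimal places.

Each diagonal entry of L is the vertex degree and each off-diagonal entry is -1 where an edge is present, 0 otherwise; in the order [0, 1, 2, 3, 4, 5, 6, 7, 8] the diagonal is [1, 2, 2, 2, 2, 2, 1, 2, 2]. The multiplicity of 0 as a Laplacian eigenvalue equals the number of connected components. The 2 zero eigenvalues correspond to the 2 connected components. The eigenvalues sum to 16, which equals trace(L) = 2|E|. The largest eigenvalue, 3.6180, is at most the vertex count 9.

[0, 0, 0.5858, 1.3820, 1.3820, 2, 3.4142, 3.6180, 3.6180]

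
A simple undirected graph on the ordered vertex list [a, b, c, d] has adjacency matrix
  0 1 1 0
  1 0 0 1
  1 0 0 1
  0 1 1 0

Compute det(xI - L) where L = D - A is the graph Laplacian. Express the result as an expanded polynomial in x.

Each diagonal entry of L is the vertex degree and each off-diagonal entry is -1 where an edge is present, 0 otherwise; in the order [a, b, c, d] the diagonal is [2, 2, 2, 2]. The eigenvalues of L are [0, 2, 2, 4]; the characteristic polynomial is the product of (x - lambda_i), which multiplies out to x^4 - 8x^3 + 20x^2 - 16x. The coefficient of x^3 equals -trace(L) = -8, matching the sum of degrees. There is one zero in the spectrum, matching the 1 component. The largest eigenvalue, 4, is at most the vertex count 4.

x^4 - 8x^3 + 20x^2 - 16x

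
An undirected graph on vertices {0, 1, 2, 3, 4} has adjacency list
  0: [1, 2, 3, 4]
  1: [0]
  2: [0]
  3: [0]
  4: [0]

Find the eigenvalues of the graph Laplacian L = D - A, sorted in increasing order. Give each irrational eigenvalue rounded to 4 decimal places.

[0, 1, 1, 1, 5]

With the vertex order [0, 1, 2, 3, 4], the degrees are [4, 1, 1, 1, 1], giving D = diag(4, 1, 1, 1, 1) and L = D - A. The multiplicity of 0 as a Laplacian eigenvalue equals the number of connected components. By the matrix-tree theorem the graph has (1/5) * product of the nonzero eigenvalues = 1 spanning tree.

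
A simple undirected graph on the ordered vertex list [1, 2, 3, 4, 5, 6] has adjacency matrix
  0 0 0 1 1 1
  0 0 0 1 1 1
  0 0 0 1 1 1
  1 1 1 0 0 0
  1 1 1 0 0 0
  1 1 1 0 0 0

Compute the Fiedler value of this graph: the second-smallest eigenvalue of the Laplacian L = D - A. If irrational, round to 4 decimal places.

3

Reading degrees in the order [1, 2, 3, 4, 5, 6] gives [3, 3, 3, 3, 3, 3]; set D = diag(3, 3, 3, 3, 3, 3) and form L = D - A. The smallest Laplacian eigenvalue is always 0. The next one, lambda_2 = 3, measures how hard the graph is to disconnect: larger values mean better connectivity. There is one zero in the spectrum, matching the 1 component.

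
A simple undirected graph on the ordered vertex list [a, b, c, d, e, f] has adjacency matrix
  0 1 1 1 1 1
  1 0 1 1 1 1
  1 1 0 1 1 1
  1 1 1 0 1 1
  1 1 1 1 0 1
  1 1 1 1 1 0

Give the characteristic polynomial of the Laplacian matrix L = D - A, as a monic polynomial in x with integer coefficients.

Reading degrees in the order [a, b, c, d, e, f] gives [5, 5, 5, 5, 5, 5]; set D = diag(5, 5, 5, 5, 5, 5) and form L = D - A. The eigenvalues of L are [0, 6, 6, 6, 6, 6]; the characteristic polynomial is the product of (x - lambda_i), which multiplies out to x^6 - 30x^5 + 360x^4 - 2160x^3 + 6480x^2 - 7776x. The coefficient of x^5 equals -trace(L) = -30, matching the sum of degrees. There is one zero in the spectrum, matching the 1 component.

x^6 - 30x^5 + 360x^4 - 2160x^3 + 6480x^2 - 7776x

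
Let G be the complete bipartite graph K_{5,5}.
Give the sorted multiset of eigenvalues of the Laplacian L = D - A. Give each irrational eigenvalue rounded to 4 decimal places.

The graph has 10 vertices and degree multiset [5, 5, 5, 5, 5, 5, 5, 5, 5, 5]; D is the diagonal matrix of degrees and L = D - A. The multiplicity of 0 as a Laplacian eigenvalue equals the number of connected components.

[0, 5, 5, 5, 5, 5, 5, 5, 5, 10]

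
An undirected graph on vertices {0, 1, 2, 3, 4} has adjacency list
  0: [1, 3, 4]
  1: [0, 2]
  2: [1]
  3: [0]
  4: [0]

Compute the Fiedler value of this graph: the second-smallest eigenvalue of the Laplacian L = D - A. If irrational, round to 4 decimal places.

0.5188

Reading degrees in the order [0, 1, 2, 3, 4] gives [3, 2, 1, 1, 1]; set D = diag(3, 2, 1, 1, 1) and form L = D - A. The smallest Laplacian eigenvalue is always 0. The next one, lambda_2 = 0.5188, measures how hard the graph is to disconnect: larger values mean better connectivity.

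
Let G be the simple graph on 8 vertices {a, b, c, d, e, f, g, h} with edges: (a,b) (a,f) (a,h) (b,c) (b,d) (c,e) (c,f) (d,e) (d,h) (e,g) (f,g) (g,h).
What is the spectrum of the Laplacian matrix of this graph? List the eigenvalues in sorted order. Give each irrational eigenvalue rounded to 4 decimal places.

[0, 2, 2, 2, 4, 4, 4, 6]

Reading degrees in the order [a, b, c, d, e, f, g, h] gives [3, 3, 3, 3, 3, 3, 3, 3]; set D = diag(3, 3, 3, 3, 3, 3, 3, 3) and form L = D - A. The multiplicity of 0 as a Laplacian eigenvalue equals the number of connected components. By the matrix-tree theorem the graph has (1/8) * product of the nonzero eigenvalues = 384 spanning trees.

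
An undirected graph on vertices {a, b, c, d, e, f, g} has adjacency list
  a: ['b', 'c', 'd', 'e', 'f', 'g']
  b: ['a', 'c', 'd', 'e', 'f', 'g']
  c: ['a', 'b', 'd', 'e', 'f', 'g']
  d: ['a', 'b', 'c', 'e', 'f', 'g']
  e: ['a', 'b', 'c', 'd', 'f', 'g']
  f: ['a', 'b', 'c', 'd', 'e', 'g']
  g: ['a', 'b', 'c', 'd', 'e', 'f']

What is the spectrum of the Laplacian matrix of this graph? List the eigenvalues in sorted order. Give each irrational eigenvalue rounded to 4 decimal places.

Reading degrees in the order [a, b, c, d, e, f, g] gives [6, 6, 6, 6, 6, 6, 6]; set D = diag(6, 6, 6, 6, 6, 6, 6) and form L = D - A. The multiplicity of 0 as a Laplacian eigenvalue equals the number of connected components. By the matrix-tree theorem the graph has (1/7) * product of the nonzero eigenvalues = 16807 spanning trees. The eigenvalues sum to 42, which equals trace(L) = 2|E|.

[0, 7, 7, 7, 7, 7, 7]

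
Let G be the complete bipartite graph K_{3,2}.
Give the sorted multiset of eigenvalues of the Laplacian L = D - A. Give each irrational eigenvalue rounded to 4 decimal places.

[0, 2, 2, 3, 5]

The graph has 5 vertices and degree multiset [3, 3, 2, 2, 2]; D is the diagonal matrix of degrees and L = D - A. Since every row of L sums to 0, the all-ones vector is in the kernel and 0 is an eigenvalue. The eigenvalues sum to 12, which equals trace(L) = 2|E|.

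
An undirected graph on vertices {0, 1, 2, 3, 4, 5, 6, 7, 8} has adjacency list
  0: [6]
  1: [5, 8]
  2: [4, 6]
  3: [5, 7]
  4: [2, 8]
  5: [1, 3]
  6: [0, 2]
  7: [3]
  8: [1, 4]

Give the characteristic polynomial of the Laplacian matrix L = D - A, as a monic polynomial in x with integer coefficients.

x^9 - 16x^8 + 105x^7 - 364x^6 + 715x^5 - 792x^4 + 462x^3 - 120x^2 + 9x

Each diagonal entry of L is the vertex degree and each off-diagonal entry is -1 where an edge is present, 0 otherwise; in the order [0, 1, 2, 3, 4, 5, 6, 7, 8] the diagonal is [1, 2, 2, 2, 2, 2, 2, 1, 2]. L has integer entries, so p(x) = det(xI - L) has integer coefficients. Expanding the determinant yields x^9 - 16x^8 + 105x^7 - 364x^6 + 715x^5 - 792x^4 + 462x^3 - 120x^2 + 9x. Since p(0) = det(-L) = 0, x divides p(x). There is one zero in the spectrum, matching the 1 component. The eigenvalues sum to 16, which equals trace(L) = 2|E|.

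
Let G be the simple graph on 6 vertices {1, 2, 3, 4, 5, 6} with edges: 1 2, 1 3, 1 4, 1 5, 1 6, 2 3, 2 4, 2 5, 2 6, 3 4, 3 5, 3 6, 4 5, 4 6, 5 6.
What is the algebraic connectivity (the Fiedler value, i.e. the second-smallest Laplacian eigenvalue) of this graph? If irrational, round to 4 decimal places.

6

Each diagonal entry of L is the vertex degree and each off-diagonal entry is -1 where an edge is present, 0 otherwise; in the order [1, 2, 3, 4, 5, 6] the diagonal is [5, 5, 5, 5, 5, 5]. Computing the eigenvalues of L and sorting gives [0, 6, 6, 6, 6, 6]. The Fiedler value lambda_2 = 6 is strictly positive, so the graph is connected. The largest eigenvalue, 6, is at most the vertex count 6.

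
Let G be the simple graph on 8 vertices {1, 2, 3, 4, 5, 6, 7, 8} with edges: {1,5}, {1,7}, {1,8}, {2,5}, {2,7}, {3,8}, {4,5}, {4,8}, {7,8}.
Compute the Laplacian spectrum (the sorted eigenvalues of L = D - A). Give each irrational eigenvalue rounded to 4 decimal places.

Each diagonal entry of L is the vertex degree and each off-diagonal entry is -1 where an edge is present, 0 otherwise; in the order [1, 2, 3, 4, 5, 6, 7, 8] the diagonal is [3, 2, 1, 2, 3, 0, 3, 4]. L is symmetric positive semidefinite, so every eigenvalue is real and nonnegative. The 2 zero eigenvalues correspond to the 2 connected components. The largest eigenvalue, 5.3640, is at most the vertex count 8.

[0, 0, 0.8244, 1.6573, 2.2375, 3.1048, 4.8120, 5.3640]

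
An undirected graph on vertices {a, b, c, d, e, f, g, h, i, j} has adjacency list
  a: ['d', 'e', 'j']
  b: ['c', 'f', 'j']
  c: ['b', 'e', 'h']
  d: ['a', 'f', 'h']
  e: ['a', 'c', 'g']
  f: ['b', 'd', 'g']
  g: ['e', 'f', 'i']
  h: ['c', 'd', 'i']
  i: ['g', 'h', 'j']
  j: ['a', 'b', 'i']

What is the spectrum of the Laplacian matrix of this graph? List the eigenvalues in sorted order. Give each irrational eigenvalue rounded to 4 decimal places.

Each diagonal entry of L is the vertex degree and each off-diagonal entry is -1 where an edge is present, 0 otherwise; in the order [a, b, c, d, e, f, g, h, i, j] the diagonal is [3, 3, 3, 3, 3, 3, 3, 3, 3, 3]. Since every row of L sums to 0, the all-ones vector is in the kernel and 0 is an eigenvalue. The single zero eigenvalue shows the graph is connected.

[0, 2, 2, 2, 2, 2, 5, 5, 5, 5]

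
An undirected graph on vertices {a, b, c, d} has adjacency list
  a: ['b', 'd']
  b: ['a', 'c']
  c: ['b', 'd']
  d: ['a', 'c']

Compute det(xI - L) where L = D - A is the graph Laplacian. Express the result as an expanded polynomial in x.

Reading degrees in the order [a, b, c, d] gives [2, 2, 2, 2]; set D = diag(2, 2, 2, 2) and form L = D - A. L has integer entries, so p(x) = det(xI - L) has integer coefficients. Expanding the determinant yields x^4 - 8x^3 + 20x^2 - 16x. Since p(0) = det(-L) = 0, x divides p(x). By the matrix-tree theorem the graph has (1/4) * product of the nonzero eigenvalues = 4 spanning trees.

x^4 - 8x^3 + 20x^2 - 16x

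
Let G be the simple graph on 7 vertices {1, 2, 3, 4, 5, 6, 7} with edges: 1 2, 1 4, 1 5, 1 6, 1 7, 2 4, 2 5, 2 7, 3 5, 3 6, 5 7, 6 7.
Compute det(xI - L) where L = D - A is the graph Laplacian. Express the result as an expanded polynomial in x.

x^7 - 24x^6 + 231x^5 - 1134x^4 + 2972x^3 - 3908x^2 + 1988x

With the vertex order [1, 2, 3, 4, 5, 6, 7], the degrees are [5, 4, 2, 2, 4, 3, 4], giving D = diag(5, 4, 2, 2, 4, 3, 4) and L = D - A. L has integer entries, so p(x) = det(xI - L) has integer coefficients. Expanding the determinant yields x^7 - 24x^6 + 231x^5 - 1134x^4 + 2972x^3 - 3908x^2 + 1988x. The constant term is 0 because L is singular (the all-ones vector lies in its kernel).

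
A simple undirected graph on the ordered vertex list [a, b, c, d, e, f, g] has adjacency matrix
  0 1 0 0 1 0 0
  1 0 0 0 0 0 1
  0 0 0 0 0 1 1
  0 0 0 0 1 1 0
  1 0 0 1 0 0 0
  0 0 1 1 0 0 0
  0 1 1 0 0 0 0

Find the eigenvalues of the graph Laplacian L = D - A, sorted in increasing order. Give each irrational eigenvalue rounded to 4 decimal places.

[0, 0.7530, 0.7530, 2.4450, 2.4450, 3.8019, 3.8019]

With the vertex order [a, b, c, d, e, f, g], the degrees are [2, 2, 2, 2, 2, 2, 2], giving D = diag(2, 2, 2, 2, 2, 2, 2) and L = D - A. Diagonalising L (or applying a numerical eigensolver to the 7x7 matrix) gives the spectrum above. The single zero eigenvalue shows the graph is connected. There is one zero in the spectrum, matching the 1 component. The eigenvalues sum to 14, which equals trace(L) = 2|E|.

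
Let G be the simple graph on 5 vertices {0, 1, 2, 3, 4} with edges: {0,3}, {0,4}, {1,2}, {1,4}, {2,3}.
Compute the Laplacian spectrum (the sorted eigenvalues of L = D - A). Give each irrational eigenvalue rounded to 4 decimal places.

With the vertex order [0, 1, 2, 3, 4], the degrees are [2, 2, 2, 2, 2], giving D = diag(2, 2, 2, 2, 2) and L = D - A. The multiplicity of 0 as a Laplacian eigenvalue equals the number of connected components. The single zero eigenvalue shows the graph is connected. The largest eigenvalue, 3.6180, is at most the vertex count 5.

[0, 1.3820, 1.3820, 3.6180, 3.6180]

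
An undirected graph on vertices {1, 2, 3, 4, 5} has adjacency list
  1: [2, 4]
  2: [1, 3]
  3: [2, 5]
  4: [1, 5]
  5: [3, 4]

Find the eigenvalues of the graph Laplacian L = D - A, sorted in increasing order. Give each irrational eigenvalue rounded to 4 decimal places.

[0, 1.3820, 1.3820, 3.6180, 3.6180]

Each diagonal entry of L is the vertex degree and each off-diagonal entry is -1 where an edge is present, 0 otherwise; in the order [1, 2, 3, 4, 5] the diagonal is [2, 2, 2, 2, 2]. Diagonalising L (or applying a numerical eigensolver to the 5x5 matrix) gives the spectrum above. The single zero eigenvalue shows the graph is connected. The eigenvalues sum to 10, which equals trace(L) = 2|E|. There is one zero in the spectrum, matching the 1 component.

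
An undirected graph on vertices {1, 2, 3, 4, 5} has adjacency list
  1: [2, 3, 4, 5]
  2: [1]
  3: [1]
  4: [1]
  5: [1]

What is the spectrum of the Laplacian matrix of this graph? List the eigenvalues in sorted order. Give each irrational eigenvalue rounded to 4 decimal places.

Each diagonal entry of L is the vertex degree and each off-diagonal entry is -1 where an edge is present, 0 otherwise; in the order [1, 2, 3, 4, 5] the diagonal is [4, 1, 1, 1, 1]. Since every row of L sums to 0, the all-ones vector is in the kernel and 0 is an eigenvalue. The single zero eigenvalue shows the graph is connected. There is one zero in the spectrum, matching the 1 component.

[0, 1, 1, 1, 5]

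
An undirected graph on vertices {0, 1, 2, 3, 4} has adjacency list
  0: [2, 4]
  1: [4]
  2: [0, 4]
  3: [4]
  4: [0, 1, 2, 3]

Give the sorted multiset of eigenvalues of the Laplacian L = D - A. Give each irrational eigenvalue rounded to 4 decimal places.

[0, 1, 1, 3, 5]

Reading degrees in the order [0, 1, 2, 3, 4] gives [2, 1, 2, 1, 4]; set D = diag(2, 1, 2, 1, 4) and form L = D - A. The multiplicity of 0 as a Laplacian eigenvalue equals the number of connected components. The single zero eigenvalue shows the graph is connected. By the matrix-tree theorem the graph has (1/5) * product of the nonzero eigenvalues = 3 spanning trees.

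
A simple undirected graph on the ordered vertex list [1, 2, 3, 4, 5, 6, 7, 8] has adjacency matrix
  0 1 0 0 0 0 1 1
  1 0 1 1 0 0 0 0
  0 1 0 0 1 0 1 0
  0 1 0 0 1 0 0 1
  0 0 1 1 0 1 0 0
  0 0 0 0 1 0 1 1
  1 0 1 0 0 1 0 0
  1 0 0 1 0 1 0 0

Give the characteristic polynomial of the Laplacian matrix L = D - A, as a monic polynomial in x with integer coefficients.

x^8 - 24x^7 + 240x^6 - 1296x^5 + 4080x^4 - 7488x^3 + 7424x^2 - 3072x

Reading degrees in the order [1, 2, 3, 4, 5, 6, 7, 8] gives [3, 3, 3, 3, 3, 3, 3, 3]; set D = diag(3, 3, 3, 3, 3, 3, 3, 3) and form L = D - A. L has integer entries, so p(x) = det(xI - L) has integer coefficients. Expanding the determinant yields x^8 - 24x^7 + 240x^6 - 1296x^5 + 4080x^4 - 7488x^3 + 7424x^2 - 3072x. The coefficient of x^7 equals -trace(L) = -24, matching the sum of degrees. By the matrix-tree theorem the graph has (1/8) * product of the nonzero eigenvalues = 384 spanning trees.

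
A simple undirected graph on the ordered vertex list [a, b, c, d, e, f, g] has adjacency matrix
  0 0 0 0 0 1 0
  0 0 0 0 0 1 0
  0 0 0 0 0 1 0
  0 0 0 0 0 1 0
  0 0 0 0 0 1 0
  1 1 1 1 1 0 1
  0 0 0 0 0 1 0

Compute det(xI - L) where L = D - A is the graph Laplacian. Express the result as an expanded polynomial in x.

x^7 - 12x^6 + 45x^5 - 80x^4 + 75x^3 - 36x^2 + 7x

Reading degrees in the order [a, b, c, d, e, f, g] gives [1, 1, 1, 1, 1, 6, 1]; set D = diag(1, 1, 1, 1, 1, 6, 1) and form L = D - A. L has integer entries, so p(x) = det(xI - L) has integer coefficients. Expanding the determinant yields x^7 - 12x^6 + 45x^5 - 80x^4 + 75x^3 - 36x^2 + 7x. Since p(0) = det(-L) = 0, x divides p(x). By the matrix-tree theorem the graph has (1/7) * product of the nonzero eigenvalues = 1 spanning tree.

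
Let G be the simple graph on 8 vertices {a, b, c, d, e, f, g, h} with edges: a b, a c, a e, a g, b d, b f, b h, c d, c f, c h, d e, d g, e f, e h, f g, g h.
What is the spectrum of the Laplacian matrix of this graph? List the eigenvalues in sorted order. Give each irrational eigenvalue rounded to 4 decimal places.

[0, 4, 4, 4, 4, 4, 4, 8]

Each diagonal entry of L is the vertex degree and each off-diagonal entry is -1 where an edge is present, 0 otherwise; in the order [a, b, c, d, e, f, g, h] the diagonal is [4, 4, 4, 4, 4, 4, 4, 4]. The multiplicity of 0 as a Laplacian eigenvalue equals the number of connected components. The single zero eigenvalue shows the graph is connected. The eigenvalues sum to 32, which equals trace(L) = 2|E|.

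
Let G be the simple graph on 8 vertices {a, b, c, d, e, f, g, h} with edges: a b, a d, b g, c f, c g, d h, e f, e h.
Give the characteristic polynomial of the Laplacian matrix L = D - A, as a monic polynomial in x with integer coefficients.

x^8 - 16x^7 + 104x^6 - 352x^5 + 660x^4 - 672x^3 + 336x^2 - 64x

Each diagonal entry of L is the vertex degree and each off-diagonal entry is -1 where an edge is present, 0 otherwise; in the order [a, b, c, d, e, f, g, h] the diagonal is [2, 2, 2, 2, 2, 2, 2, 2]. L has integer entries, so p(x) = det(xI - L) has integer coefficients. Expanding the determinant yields x^8 - 16x^7 + 104x^6 - 352x^5 + 660x^4 - 672x^3 + 336x^2 - 64x. The constant term is 0 because L is singular (the all-ones vector lies in its kernel). There is one zero in the spectrum, matching the 1 component. By the matrix-tree theorem the graph has (1/8) * product of the nonzero eigenvalues = 8 spanning trees.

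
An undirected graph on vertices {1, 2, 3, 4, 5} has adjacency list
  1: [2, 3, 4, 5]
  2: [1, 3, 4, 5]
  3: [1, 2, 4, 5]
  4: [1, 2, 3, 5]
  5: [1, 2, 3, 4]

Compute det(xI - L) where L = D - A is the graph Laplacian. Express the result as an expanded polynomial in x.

Each diagonal entry of L is the vertex degree and each off-diagonal entry is -1 where an edge is present, 0 otherwise; in the order [1, 2, 3, 4, 5] the diagonal is [4, 4, 4, 4, 4]. L has integer entries, so p(x) = det(xI - L) has integer coefficients. Expanding the determinant yields x^5 - 20x^4 + 150x^3 - 500x^2 + 625x. The constant term is 0 because L is singular (the all-ones vector lies in its kernel).

x^5 - 20x^4 + 150x^3 - 500x^2 + 625x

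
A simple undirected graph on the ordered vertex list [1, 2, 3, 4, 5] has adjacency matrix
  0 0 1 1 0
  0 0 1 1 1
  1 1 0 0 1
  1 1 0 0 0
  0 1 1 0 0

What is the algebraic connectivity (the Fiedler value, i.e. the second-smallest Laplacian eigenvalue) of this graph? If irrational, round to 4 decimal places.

1.3820

With the vertex order [1, 2, 3, 4, 5], the degrees are [2, 3, 3, 2, 2], giving D = diag(2, 3, 3, 2, 2) and L = D - A. The smallest Laplacian eigenvalue is always 0. The next one, lambda_2 = 1.3820, measures how hard the graph is to disconnect: larger values mean better connectivity.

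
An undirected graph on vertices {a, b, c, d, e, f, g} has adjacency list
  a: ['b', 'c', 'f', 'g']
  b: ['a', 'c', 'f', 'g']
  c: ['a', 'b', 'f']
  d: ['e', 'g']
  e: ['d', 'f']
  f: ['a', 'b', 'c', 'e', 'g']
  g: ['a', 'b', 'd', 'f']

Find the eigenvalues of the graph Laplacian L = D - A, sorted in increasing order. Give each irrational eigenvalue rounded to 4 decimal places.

[0, 1.1442, 2.5858, 3.6784, 5, 5.4142, 6.1774]

Each diagonal entry of L is the vertex degree and each off-diagonal entry is -1 where an edge is present, 0 otherwise; in the order [a, b, c, d, e, f, g] the diagonal is [4, 4, 3, 2, 2, 5, 4]. L is symmetric positive semidefinite, so every eigenvalue is real and nonnegative. The single zero eigenvalue shows the graph is connected.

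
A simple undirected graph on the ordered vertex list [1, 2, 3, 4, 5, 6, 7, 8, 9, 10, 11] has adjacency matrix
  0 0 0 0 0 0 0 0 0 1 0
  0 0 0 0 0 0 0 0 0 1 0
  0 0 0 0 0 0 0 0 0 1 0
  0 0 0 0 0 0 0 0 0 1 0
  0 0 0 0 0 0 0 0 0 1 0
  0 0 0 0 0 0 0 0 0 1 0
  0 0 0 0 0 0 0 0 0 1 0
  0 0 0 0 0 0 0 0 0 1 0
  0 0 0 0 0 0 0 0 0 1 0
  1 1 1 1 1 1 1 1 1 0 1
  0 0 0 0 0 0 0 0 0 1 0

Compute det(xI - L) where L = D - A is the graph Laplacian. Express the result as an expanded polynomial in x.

x^11 - 20x^10 + 135x^9 - 480x^8 + 1050x^7 - 1512x^6 + 1470x^5 - 960x^4 + 405x^3 - 100x^2 + 11x

Each diagonal entry of L is the vertex degree and each off-diagonal entry is -1 where an edge is present, 0 otherwise; in the order [1, 2, 3, 4, 5, 6, 7, 8, 9, 10, 11] the diagonal is [1, 1, 1, 1, 1, 1, 1, 1, 1, 10, 1]. L has integer entries, so p(x) = det(xI - L) has integer coefficients. Expanding the determinant yields x^11 - 20x^10 + 135x^9 - 480x^8 + 1050x^7 - 1512x^6 + 1470x^5 - 960x^4 + 405x^3 - 100x^2 + 11x. The constant term is 0 because L is singular (the all-ones vector lies in its kernel). The eigenvalues sum to 20, which equals trace(L) = 2|E|.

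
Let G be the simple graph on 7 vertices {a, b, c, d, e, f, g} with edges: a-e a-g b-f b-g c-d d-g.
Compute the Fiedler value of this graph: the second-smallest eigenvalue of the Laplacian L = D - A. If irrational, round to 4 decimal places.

Reading degrees in the order [a, b, c, d, e, f, g] gives [2, 2, 1, 2, 1, 1, 3]; set D = diag(2, 2, 1, 2, 1, 1, 3) and form L = D - A. The smallest Laplacian eigenvalue is always 0. The next one, lambda_2 = 0.3820, measures how hard the graph is to disconnect: larger values mean better connectivity. The eigenvalues sum to 12, which equals trace(L) = 2|E|.

0.3820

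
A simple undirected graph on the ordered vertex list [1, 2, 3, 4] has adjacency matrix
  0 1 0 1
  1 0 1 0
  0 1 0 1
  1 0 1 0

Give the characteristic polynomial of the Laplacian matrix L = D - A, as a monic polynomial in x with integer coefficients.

With the vertex order [1, 2, 3, 4], the degrees are [2, 2, 2, 2], giving D = diag(2, 2, 2, 2) and L = D - A. Computing det(xI - L) by cofactor expansion (or equivalently via sum-over-permutations) gives x^4 - 8x^3 + 20x^2 - 16x. The coefficient of x^3 equals -trace(L) = -8, matching the sum of degrees. By the matrix-tree theorem the graph has (1/4) * product of the nonzero eigenvalues = 4 spanning trees.

x^4 - 8x^3 + 20x^2 - 16x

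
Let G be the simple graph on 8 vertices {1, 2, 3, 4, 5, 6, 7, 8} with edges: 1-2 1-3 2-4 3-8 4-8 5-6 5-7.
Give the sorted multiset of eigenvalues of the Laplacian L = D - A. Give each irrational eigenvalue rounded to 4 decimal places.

[0, 0, 1, 1.3820, 1.3820, 3, 3.6180, 3.6180]

Each diagonal entry of L is the vertex degree and each off-diagonal entry is -1 where an edge is present, 0 otherwise; in the order [1, 2, 3, 4, 5, 6, 7, 8] the diagonal is [2, 2, 2, 2, 2, 1, 1, 2]. Since every row of L sums to 0, the all-ones vector is in the kernel and 0 is an eigenvalue. The 2 zero eigenvalues correspond to the 2 connected components. There are 2 zeros in the spectrum, matching the 2 components.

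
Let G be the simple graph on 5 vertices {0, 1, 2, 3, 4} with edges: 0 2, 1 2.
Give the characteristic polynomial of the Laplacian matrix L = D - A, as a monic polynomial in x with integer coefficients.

Each diagonal entry of L is the vertex degree and each off-diagonal entry is -1 where an edge is present, 0 otherwise; in the order [0, 1, 2, 3, 4] the diagonal is [1, 1, 2, 0, 0]. The eigenvalues of L are [0, 0, 0, 1, 3]; the characteristic polynomial is the product of (x - lambda_i), which multiplies out to x^5 - 4x^4 + 3x^3. The coefficient of x^4 equals -trace(L) = -4, matching the sum of degrees. The largest eigenvalue, 3, is at most the vertex count 5.

x^5 - 4x^4 + 3x^3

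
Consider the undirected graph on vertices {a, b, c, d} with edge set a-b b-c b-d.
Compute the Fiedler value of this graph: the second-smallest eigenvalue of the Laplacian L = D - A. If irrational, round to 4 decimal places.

1

Reading degrees in the order [a, b, c, d] gives [1, 3, 1, 1]; set D = diag(1, 3, 1, 1) and form L = D - A. The sorted Laplacian eigenvalues are [0, 1, 1, 4]; the algebraic connectivity is the second entry, 1. By the matrix-tree theorem the graph has (1/4) * product of the nonzero eigenvalues = 1 spanning tree.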